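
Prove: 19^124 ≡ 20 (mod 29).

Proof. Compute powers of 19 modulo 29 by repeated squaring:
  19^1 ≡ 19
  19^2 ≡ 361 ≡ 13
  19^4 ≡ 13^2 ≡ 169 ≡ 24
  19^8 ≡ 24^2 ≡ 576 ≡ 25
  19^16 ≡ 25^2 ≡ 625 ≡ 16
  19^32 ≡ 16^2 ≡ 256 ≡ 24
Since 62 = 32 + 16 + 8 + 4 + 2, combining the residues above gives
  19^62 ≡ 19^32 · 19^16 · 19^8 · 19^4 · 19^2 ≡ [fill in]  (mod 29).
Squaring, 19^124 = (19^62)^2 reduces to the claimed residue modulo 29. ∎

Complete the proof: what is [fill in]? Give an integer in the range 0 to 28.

19^32 · 19^16 · 19^8 · 19^4 · 19^2 ≡ 24 · 16 · 25 · 24 · 13 = 2995200.
2995200 mod 29 = 22, so 19^62 ≡ 22 (mod 29).

22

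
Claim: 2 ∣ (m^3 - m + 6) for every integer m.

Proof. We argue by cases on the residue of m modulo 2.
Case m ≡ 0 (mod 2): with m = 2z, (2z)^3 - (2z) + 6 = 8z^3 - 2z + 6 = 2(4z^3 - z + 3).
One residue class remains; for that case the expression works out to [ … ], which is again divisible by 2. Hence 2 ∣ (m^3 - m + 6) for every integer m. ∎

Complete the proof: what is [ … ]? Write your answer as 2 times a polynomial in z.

The residues treated are {0}, so the missing case is m ≡ 1 (mod 2); write m = 2z+1.
Then (2z+1)^3 - (2z+1) + 6 = 8z^3 + 12z^2 + 4z + 6 = 2(4z^3 + 6z^2 + 2z + 3).

2(4z^3 + 6z^2 + 2z + 3)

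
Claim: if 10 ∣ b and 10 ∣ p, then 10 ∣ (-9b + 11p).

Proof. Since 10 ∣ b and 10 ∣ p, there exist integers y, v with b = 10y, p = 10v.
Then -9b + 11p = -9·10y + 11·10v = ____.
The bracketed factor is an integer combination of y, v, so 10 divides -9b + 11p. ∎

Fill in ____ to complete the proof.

10(11v - 9y)

Each term has a factor of 10: -9·10y + 11·10v = 10·(11v - 9y).
Since 11v - 9y is an integer, 10 ∣ (-9b + 11p).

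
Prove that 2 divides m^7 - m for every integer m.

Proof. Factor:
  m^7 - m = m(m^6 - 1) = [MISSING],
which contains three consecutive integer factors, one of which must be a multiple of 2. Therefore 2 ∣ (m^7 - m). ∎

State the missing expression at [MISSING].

m^6 - 1 = (m^2 - 1)(m^4 + m^2 + 1), and m^2 - 1 = (m-1)(m+1).
So m(m^6 - 1) = (m - 1)m(m + 1)(m^4 + m^2 + 1).

(m - 1)m(m + 1)(m^4 + m^2 + 1)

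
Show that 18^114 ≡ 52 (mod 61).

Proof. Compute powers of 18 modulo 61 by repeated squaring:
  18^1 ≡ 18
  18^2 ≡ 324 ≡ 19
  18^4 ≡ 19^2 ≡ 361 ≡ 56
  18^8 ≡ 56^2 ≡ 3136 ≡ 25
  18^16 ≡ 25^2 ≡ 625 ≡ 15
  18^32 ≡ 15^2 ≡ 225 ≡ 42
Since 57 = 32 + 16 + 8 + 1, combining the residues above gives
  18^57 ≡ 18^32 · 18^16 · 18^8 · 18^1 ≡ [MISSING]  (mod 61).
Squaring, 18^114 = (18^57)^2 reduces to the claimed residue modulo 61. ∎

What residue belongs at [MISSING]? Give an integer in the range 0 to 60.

33

Multiply the listed residues: 42 · 15 · 25 · 18 = 630 → 15750 → 283500.
Reducing modulo 61: 283500 = 4647·61 + 33, so 18^57 ≡ 33.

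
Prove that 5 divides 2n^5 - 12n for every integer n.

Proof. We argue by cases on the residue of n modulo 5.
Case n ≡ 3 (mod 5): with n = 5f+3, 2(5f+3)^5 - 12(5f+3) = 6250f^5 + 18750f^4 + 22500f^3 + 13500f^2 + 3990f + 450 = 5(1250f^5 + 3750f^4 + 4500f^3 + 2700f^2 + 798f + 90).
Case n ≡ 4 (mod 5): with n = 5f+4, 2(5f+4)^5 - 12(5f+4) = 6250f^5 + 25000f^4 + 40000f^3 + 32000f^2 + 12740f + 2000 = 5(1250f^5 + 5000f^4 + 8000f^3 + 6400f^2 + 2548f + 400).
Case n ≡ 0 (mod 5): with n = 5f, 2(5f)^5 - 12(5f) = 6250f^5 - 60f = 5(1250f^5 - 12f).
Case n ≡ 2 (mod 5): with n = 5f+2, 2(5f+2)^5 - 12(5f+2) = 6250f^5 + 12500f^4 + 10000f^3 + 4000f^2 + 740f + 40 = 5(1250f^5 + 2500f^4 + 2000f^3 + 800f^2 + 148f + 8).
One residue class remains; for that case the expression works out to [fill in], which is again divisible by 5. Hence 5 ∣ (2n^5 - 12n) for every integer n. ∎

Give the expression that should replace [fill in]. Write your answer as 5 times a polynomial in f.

5(1250f^5 + 1250f^4 + 500f^3 + 100f^2 - 2f - 2)

Only n ≡ 1 (mod 5) is unaccounted for. Put n = 5f+1:
2(5f+1)^5 - 12(5f+1) expands to 6250f^5 + 6250f^4 + 2500f^3 + 500f^2 - 10f - 10,
and factoring out 5 leaves 5(1250f^5 + 1250f^4 + 500f^3 + 100f^2 - 2f - 2).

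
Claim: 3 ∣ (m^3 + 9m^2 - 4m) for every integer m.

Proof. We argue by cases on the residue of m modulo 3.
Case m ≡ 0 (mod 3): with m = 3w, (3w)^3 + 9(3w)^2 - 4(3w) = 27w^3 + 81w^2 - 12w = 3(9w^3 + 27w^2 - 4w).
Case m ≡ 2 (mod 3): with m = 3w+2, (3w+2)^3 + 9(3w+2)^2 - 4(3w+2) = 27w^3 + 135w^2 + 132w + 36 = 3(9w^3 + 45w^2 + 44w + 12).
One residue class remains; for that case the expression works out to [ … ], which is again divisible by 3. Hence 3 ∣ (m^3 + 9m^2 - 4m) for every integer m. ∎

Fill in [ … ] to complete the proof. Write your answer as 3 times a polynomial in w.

3(9w^3 + 36w^2 + 17w + 2)

The residues treated are {0, 2}, so the missing case is m ≡ 1 (mod 3); write m = 3w+1.
Then (3w+1)^3 + 9(3w+1)^2 - 4(3w+1) = 27w^3 + 108w^2 + 51w + 6 = 3(9w^3 + 36w^2 + 17w + 2).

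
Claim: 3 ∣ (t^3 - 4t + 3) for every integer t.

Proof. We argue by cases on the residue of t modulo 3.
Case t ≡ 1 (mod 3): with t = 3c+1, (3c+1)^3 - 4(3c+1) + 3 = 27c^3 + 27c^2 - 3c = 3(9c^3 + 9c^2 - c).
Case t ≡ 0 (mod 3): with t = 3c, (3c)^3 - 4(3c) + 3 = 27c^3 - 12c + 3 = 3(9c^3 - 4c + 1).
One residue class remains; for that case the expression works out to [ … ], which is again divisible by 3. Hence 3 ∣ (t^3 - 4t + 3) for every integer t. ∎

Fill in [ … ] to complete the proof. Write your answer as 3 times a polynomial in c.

3(9c^3 + 18c^2 + 8c + 1)

Only t ≡ 2 (mod 3) is unaccounted for. Put t = 3c+2:
(3c+2)^3 - 4(3c+2) + 3 expands to 27c^3 + 54c^2 + 24c + 3,
and factoring out 3 leaves 3(9c^3 + 18c^2 + 8c + 1).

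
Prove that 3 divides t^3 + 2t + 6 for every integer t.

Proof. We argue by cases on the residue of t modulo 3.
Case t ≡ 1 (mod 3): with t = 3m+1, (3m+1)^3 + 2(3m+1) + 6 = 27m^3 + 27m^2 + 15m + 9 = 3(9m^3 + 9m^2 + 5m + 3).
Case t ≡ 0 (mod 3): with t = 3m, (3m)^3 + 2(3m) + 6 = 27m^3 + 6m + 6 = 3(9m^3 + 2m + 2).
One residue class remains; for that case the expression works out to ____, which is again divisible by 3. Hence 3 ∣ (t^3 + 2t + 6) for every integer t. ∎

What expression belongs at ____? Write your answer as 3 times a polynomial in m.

The residues treated are {1, 0}, so the missing case is t ≡ 2 (mod 3); write t = 3m+2.
Then (3m+2)^3 + 2(3m+2) + 6 = 27m^3 + 54m^2 + 42m + 18 = 3(9m^3 + 18m^2 + 14m + 6).

3(9m^3 + 18m^2 + 14m + 6)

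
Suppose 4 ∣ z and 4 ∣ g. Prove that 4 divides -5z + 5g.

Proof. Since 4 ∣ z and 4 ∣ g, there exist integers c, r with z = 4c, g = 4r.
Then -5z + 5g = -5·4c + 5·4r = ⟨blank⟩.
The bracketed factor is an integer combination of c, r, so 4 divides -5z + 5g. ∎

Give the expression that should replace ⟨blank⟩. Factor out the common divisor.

Pull the common 4 out of every term: -5·4c + 5·4r = 4(-5c + 5r).
-5c + 5r is an integer, which exhibits the divisibility.

4(-5c + 5r)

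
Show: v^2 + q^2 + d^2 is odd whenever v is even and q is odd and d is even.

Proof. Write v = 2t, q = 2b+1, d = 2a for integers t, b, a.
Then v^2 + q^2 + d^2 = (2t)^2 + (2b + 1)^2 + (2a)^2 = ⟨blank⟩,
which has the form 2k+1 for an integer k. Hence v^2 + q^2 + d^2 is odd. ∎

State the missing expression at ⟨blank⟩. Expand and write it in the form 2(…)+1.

2(2a^2 + 2b^2 + 2b + 2t^2) + 1

Expanding: (2t)^2 + (2b + 1)^2 + (2a)^2 = 4a^2 + 4b^2 + 4b + 4t^2 + 1.
Every term except the constant is even, so this is 2(2a^2 + 2b^2 + 2b + 2t^2) + 1,
and 2a^2 + 2b^2 + 2b + 2t^2 ∈ ℤ gives the required form.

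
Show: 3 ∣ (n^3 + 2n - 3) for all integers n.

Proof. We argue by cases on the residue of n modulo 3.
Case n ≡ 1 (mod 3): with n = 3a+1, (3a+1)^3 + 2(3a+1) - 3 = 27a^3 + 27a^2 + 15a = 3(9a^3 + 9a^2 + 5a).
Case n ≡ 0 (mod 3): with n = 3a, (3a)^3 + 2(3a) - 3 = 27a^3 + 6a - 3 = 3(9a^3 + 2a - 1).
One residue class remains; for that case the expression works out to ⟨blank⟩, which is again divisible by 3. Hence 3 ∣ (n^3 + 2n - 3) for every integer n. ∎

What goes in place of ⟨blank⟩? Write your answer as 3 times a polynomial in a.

3(9a^3 + 18a^2 + 14a + 3)

Only n ≡ 2 (mod 3) is unaccounted for. Put n = 3a+2:
(3a+2)^3 + 2(3a+2) - 3 expands to 27a^3 + 54a^2 + 42a + 9,
and factoring out 3 leaves 3(9a^3 + 18a^2 + 14a + 3).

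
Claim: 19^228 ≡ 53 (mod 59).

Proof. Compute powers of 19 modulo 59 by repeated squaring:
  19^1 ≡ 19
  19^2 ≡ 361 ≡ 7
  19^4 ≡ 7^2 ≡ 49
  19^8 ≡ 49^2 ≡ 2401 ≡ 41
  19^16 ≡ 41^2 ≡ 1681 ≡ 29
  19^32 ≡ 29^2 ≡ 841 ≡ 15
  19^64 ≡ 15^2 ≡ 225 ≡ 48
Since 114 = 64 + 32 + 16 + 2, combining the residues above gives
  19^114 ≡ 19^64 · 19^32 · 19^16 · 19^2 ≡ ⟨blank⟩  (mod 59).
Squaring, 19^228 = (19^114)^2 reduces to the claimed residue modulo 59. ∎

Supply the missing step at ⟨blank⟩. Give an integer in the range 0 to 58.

19^64 · 19^32 · 19^16 · 19^2 ≡ 48 · 15 · 29 · 7 = 146160.
146160 mod 59 = 17, so 19^114 ≡ 17 (mod 59).

17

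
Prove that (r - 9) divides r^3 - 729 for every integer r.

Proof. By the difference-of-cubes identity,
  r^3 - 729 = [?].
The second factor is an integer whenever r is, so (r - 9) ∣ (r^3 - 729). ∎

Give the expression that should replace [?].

Polynomial division of r^3 - 729 by r - 9 leaves remainder 0 and quotient r^2 + 9r + 81.
Hence r^3 - 729 = (r - 9)(r^2 + 9r + 81).

(r - 9)(r^2 + 9r + 81)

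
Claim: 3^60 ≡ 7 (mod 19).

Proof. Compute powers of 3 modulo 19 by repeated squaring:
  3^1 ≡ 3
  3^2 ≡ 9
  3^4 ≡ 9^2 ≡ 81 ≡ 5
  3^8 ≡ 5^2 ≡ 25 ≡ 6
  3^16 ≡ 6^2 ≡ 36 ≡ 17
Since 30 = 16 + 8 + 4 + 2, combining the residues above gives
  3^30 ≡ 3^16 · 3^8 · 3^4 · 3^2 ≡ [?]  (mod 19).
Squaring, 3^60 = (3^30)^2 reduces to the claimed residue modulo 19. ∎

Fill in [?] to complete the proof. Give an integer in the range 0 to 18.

11

Multiply the listed residues: 17 · 6 · 5 · 9 = 102 → 510 → 4590.
Reducing modulo 19: 4590 = 241·19 + 11, so 3^30 ≡ 11.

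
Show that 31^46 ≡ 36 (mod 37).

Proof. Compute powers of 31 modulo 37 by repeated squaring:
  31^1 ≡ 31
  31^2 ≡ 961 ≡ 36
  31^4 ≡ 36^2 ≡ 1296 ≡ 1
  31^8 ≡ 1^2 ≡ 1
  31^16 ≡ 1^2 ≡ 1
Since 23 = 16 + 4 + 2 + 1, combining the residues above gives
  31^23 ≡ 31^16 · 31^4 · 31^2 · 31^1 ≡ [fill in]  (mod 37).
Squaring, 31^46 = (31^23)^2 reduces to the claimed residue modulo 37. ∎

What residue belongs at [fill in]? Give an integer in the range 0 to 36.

6

31^16 · 31^4 · 31^2 · 31^1 ≡ 1 · 1 · 36 · 31 = 1116.
1116 mod 37 = 6, so 31^23 ≡ 6 (mod 37).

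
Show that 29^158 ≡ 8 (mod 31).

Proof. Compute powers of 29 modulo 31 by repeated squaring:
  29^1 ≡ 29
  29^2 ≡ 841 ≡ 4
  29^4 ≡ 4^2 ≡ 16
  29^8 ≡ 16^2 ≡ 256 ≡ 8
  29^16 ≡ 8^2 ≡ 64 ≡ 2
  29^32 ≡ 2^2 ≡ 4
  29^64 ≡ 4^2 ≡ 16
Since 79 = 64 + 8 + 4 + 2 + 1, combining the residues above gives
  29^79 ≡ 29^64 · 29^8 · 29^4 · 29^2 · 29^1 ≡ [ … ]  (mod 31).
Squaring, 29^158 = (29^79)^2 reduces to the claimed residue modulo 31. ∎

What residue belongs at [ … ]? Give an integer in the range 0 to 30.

15

Multiply the listed residues: 16 · 8 · 16 · 4 · 29 = 128 → 2048 → 8192 → 237568.
Reducing modulo 31: 237568 = 7663·31 + 15, so 29^79 ≡ 15.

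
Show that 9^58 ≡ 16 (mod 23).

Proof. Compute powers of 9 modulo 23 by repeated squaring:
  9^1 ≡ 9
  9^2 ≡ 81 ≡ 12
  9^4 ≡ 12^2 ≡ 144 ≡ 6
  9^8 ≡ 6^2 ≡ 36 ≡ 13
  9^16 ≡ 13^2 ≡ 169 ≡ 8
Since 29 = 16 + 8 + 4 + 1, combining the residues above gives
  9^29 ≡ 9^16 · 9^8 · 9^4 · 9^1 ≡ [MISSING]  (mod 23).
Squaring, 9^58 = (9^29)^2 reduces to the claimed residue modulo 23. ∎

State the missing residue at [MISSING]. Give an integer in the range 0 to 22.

4

Multiply the listed residues: 8 · 13 · 6 · 9 = 104 → 624 → 5616.
Reducing modulo 23: 5616 = 244·23 + 4, so 9^29 ≡ 4.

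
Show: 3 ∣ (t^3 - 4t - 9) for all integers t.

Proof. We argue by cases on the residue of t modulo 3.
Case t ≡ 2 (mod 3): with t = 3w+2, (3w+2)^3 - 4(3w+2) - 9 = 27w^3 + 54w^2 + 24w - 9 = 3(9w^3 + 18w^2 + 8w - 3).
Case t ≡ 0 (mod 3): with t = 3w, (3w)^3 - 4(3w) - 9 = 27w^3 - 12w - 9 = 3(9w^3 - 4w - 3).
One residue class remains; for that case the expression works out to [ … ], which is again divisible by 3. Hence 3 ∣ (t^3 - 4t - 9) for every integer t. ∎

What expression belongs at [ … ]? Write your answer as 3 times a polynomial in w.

3(9w^3 + 9w^2 - w - 4)

The residues treated are {2, 0}, so the missing case is t ≡ 1 (mod 3); write t = 3w+1.
Then (3w+1)^3 - 4(3w+1) - 9 = 27w^3 + 27w^2 - 3w - 12 = 3(9w^3 + 9w^2 - w - 4).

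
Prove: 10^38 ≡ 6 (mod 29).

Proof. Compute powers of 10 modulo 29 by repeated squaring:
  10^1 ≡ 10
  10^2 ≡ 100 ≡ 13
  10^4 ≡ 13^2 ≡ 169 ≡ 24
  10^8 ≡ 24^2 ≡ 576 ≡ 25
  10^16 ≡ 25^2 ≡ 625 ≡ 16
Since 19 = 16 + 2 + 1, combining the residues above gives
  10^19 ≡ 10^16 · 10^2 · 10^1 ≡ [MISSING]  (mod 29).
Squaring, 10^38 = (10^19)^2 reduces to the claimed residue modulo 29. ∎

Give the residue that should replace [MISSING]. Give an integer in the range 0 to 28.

21

Multiply the listed residues: 16 · 13 · 10 = 208 → 2080.
Reducing modulo 29: 2080 = 71·29 + 21, so 10^19 ≡ 21.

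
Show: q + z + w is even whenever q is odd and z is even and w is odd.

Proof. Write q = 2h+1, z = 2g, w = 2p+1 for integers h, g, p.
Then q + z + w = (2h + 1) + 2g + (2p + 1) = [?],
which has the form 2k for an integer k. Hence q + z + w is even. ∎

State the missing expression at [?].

2(g + h + p + 1)

(2h + 1) + 2g + (2p + 1) = 2g + 2h + 2p + 2
= 2(g + h + p + 1).
Since g + h + p + 1 is an integer, the sum is of the form 2k for an integer k.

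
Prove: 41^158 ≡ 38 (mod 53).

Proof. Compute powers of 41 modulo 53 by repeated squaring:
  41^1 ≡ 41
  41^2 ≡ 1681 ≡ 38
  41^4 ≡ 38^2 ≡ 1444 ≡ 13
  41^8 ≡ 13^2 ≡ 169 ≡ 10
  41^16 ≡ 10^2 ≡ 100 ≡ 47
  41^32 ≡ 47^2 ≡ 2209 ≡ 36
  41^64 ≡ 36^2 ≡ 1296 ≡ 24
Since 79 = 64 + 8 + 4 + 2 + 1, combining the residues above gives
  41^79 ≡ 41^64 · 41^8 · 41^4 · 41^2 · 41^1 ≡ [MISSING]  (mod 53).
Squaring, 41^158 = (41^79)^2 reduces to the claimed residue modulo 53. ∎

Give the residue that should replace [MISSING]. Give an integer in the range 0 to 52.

12

41^64 · 41^8 · 41^4 · 41^2 · 41^1 ≡ 24 · 10 · 13 · 38 · 41 = 4860960.
4860960 mod 53 = 12, so 41^79 ≡ 12 (mod 53).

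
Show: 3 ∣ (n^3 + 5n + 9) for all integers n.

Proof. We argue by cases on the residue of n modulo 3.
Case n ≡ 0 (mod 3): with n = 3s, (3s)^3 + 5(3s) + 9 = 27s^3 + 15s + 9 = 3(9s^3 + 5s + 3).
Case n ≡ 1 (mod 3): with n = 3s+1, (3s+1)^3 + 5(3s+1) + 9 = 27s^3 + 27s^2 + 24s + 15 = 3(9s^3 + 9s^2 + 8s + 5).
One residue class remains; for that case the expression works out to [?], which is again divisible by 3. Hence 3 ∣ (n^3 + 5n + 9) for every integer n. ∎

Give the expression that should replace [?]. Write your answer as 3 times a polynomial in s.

Only n ≡ 2 (mod 3) is unaccounted for. Put n = 3s+2:
(3s+2)^3 + 5(3s+2) + 9 expands to 27s^3 + 54s^2 + 51s + 27,
and factoring out 3 leaves 3(9s^3 + 18s^2 + 17s + 9).

3(9s^3 + 18s^2 + 17s + 9)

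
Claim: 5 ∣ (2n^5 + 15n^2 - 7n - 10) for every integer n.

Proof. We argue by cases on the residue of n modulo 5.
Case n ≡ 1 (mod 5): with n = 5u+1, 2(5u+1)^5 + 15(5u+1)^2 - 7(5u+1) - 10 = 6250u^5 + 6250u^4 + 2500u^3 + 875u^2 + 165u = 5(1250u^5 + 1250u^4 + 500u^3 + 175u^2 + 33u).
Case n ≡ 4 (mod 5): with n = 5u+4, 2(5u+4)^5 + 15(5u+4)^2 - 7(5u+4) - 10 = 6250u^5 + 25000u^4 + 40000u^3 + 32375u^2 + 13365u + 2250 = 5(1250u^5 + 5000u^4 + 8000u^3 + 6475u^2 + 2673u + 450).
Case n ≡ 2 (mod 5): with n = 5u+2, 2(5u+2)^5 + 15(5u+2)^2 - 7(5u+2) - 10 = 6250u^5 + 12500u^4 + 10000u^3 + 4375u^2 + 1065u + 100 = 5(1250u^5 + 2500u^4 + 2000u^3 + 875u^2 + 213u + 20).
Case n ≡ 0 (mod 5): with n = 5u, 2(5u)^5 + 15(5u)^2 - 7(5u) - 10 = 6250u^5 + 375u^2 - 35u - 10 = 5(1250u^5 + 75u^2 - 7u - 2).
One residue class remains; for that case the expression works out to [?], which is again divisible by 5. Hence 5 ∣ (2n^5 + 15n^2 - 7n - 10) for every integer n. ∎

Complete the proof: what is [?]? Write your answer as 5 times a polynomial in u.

5(1250u^5 + 3750u^4 + 4500u^3 + 2775u^2 + 893u + 118)

Only n ≡ 3 (mod 5) is unaccounted for. Put n = 5u+3:
2(5u+3)^5 + 15(5u+3)^2 - 7(5u+3) - 10 expands to 6250u^5 + 18750u^4 + 22500u^3 + 13875u^2 + 4465u + 590,
and factoring out 5 leaves 5(1250u^5 + 3750u^4 + 4500u^3 + 2775u^2 + 893u + 118).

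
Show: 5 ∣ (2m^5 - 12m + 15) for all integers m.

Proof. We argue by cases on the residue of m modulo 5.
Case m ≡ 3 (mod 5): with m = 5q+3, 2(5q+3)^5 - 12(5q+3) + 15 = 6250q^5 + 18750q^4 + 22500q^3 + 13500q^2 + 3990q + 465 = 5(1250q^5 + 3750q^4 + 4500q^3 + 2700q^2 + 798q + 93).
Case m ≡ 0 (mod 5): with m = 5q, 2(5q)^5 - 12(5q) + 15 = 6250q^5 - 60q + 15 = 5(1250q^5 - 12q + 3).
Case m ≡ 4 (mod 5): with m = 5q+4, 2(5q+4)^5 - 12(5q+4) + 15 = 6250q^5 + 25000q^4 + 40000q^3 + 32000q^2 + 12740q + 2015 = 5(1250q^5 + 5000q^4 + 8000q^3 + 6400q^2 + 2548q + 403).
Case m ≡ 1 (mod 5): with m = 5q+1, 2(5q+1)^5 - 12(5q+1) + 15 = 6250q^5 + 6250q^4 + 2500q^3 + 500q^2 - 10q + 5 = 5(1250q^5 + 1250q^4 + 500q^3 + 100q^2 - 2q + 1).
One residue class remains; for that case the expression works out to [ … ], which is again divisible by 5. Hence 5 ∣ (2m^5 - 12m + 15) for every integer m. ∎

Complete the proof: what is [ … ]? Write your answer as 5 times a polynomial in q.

Only m ≡ 2 (mod 5) is unaccounted for. Put m = 5q+2:
2(5q+2)^5 - 12(5q+2) + 15 expands to 6250q^5 + 12500q^4 + 10000q^3 + 4000q^2 + 740q + 55,
and factoring out 5 leaves 5(1250q^5 + 2500q^4 + 2000q^3 + 800q^2 + 148q + 11).

5(1250q^5 + 2500q^4 + 2000q^3 + 800q^2 + 148q + 11)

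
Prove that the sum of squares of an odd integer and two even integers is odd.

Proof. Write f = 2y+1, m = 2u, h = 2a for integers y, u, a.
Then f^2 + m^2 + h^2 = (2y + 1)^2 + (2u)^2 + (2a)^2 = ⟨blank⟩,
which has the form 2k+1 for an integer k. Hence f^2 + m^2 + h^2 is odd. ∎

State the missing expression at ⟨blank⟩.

2(2a^2 + 2u^2 + 2y^2 + 2y) + 1

Expanding: (2y + 1)^2 + (2u)^2 + (2a)^2 = 4a^2 + 4u^2 + 4y^2 + 4y + 1.
Every term except the constant is even, so this is 2(2a^2 + 2u^2 + 2y^2 + 2y) + 1,
and 2a^2 + 2u^2 + 2y^2 + 2y ∈ ℤ gives the required form.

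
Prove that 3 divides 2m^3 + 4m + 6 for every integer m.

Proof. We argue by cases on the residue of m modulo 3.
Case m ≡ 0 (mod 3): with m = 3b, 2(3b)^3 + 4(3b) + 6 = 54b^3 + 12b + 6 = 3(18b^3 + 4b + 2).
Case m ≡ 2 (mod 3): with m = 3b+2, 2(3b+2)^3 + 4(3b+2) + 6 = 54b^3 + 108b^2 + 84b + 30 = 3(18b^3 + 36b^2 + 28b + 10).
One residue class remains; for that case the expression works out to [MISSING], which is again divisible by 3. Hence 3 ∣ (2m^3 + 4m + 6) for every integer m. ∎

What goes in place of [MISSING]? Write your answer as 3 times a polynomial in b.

Only m ≡ 1 (mod 3) is unaccounted for. Put m = 3b+1:
2(3b+1)^3 + 4(3b+1) + 6 expands to 54b^3 + 54b^2 + 30b + 12,
and factoring out 3 leaves 3(18b^3 + 18b^2 + 10b + 4).

3(18b^3 + 18b^2 + 10b + 4)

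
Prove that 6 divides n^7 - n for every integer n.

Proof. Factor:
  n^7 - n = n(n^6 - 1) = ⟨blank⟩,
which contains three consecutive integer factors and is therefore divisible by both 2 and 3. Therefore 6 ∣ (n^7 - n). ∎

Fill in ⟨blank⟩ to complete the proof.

(n - 1)n(n + 1)(n^4 + n^2 + 1)

n^6 - 1 = (n^2 - 1)(n^4 + n^2 + 1), and n^2 - 1 = (n-1)(n+1).
So n(n^6 - 1) = (n - 1)n(n + 1)(n^4 + n^2 + 1).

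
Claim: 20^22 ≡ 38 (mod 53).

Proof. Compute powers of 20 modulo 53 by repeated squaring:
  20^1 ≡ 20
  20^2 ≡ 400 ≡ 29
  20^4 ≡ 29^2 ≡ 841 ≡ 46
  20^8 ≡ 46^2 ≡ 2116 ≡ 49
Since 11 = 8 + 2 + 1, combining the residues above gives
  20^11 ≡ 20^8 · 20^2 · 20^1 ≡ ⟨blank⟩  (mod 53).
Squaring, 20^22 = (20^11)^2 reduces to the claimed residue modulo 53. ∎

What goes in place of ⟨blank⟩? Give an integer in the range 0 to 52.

20^8 · 20^2 · 20^1 ≡ 49 · 29 · 20 = 28420.
28420 mod 53 = 12, so 20^11 ≡ 12 (mod 53).

12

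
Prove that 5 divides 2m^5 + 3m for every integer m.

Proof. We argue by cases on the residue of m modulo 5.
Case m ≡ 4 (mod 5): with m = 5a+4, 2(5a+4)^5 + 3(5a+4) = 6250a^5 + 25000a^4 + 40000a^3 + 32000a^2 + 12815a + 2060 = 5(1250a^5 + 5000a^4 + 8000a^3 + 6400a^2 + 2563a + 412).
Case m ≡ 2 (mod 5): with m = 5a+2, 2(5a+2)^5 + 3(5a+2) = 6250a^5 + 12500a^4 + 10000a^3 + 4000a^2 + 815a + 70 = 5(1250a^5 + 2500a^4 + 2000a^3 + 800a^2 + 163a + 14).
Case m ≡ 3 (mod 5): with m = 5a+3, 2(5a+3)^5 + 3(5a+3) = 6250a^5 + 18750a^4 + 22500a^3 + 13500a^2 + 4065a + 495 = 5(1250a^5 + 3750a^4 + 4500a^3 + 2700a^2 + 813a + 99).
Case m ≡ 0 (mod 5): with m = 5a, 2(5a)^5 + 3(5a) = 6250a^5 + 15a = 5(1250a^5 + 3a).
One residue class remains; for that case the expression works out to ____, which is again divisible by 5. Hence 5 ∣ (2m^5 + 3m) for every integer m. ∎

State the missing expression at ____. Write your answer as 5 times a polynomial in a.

5(1250a^5 + 1250a^4 + 500a^3 + 100a^2 + 13a + 1)

The residues treated are {4, 2, 3, 0}, so the missing case is m ≡ 1 (mod 5); write m = 5a+1.
Then 2(5a+1)^5 + 3(5a+1) = 6250a^5 + 6250a^4 + 2500a^3 + 500a^2 + 65a + 5 = 5(1250a^5 + 1250a^4 + 500a^3 + 100a^2 + 13a + 1).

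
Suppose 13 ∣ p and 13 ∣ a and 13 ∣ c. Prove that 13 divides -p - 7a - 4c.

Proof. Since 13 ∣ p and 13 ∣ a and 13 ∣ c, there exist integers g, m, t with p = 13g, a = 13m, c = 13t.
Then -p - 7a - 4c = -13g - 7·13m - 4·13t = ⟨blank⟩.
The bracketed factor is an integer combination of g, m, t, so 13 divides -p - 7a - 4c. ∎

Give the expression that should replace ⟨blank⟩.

Pull the common 13 out of every term: -13g - 7·13m - 4·13t = 13(-g - 7m - 4t).
-g - 7m - 4t is an integer, which exhibits the divisibility.

13(-g - 7m - 4t)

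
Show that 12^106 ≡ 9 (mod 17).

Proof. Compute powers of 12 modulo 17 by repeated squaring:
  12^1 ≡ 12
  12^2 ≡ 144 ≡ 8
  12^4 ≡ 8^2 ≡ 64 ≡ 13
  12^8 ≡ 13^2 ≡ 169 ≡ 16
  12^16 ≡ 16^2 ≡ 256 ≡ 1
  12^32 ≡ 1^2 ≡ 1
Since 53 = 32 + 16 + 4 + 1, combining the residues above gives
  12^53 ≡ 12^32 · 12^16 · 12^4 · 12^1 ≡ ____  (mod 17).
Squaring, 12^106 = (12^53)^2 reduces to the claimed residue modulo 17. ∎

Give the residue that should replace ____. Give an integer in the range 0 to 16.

3

12^32 · 12^16 · 12^4 · 12^1 ≡ 1 · 1 · 13 · 12 = 156.
156 mod 17 = 3, so 12^53 ≡ 3 (mod 17).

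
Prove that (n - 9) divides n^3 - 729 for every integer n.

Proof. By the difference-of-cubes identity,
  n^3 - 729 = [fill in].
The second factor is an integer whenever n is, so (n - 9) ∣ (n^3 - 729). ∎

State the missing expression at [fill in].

Polynomial division of n^3 - 729 by n - 9 leaves remainder 0 and quotient n^2 + 9n + 81.
Hence n^3 - 729 = (n - 9)(n^2 + 9n + 81).

(n - 9)(n^2 + 9n + 81)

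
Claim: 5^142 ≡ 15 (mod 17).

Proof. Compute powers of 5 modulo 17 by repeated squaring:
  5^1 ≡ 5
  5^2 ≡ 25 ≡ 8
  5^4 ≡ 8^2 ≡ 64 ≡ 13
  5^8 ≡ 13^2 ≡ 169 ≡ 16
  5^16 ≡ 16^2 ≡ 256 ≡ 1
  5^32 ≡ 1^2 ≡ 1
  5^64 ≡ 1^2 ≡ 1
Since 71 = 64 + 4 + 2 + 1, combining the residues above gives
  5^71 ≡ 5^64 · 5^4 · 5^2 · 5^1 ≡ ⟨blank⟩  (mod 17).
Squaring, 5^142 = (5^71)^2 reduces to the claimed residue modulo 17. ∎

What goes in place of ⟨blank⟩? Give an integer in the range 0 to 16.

5^64 · 5^4 · 5^2 · 5^1 ≡ 1 · 13 · 8 · 5 = 520.
520 mod 17 = 10, so 5^71 ≡ 10 (mod 17).

10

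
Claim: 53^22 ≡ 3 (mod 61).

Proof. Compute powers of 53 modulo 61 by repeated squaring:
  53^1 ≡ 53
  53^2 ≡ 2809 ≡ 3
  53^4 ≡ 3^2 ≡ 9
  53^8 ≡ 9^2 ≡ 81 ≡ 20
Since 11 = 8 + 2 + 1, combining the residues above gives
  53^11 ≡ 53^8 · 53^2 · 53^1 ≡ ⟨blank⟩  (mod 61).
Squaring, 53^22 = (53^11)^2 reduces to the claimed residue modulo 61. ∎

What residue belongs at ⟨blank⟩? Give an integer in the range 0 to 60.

8

Multiply the listed residues: 20 · 3 · 53 = 60 → 3180.
Reducing modulo 61: 3180 = 52·61 + 8, so 53^11 ≡ 8.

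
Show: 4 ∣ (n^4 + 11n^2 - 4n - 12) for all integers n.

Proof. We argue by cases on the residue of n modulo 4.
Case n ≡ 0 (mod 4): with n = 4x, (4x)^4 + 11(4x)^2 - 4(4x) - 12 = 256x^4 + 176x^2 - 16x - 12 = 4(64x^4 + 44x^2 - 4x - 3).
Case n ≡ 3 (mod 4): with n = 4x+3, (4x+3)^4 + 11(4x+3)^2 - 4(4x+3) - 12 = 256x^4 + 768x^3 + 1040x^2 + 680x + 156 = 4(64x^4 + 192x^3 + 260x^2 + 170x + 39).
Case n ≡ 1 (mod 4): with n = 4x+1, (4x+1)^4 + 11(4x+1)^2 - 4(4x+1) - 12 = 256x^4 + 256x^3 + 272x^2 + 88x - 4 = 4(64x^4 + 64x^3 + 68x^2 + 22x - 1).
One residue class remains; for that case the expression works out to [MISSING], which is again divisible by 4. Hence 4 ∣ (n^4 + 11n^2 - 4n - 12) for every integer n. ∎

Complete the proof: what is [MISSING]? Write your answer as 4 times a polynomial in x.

Only n ≡ 2 (mod 4) is unaccounted for. Put n = 4x+2:
(4x+2)^4 + 11(4x+2)^2 - 4(4x+2) - 12 expands to 256x^4 + 512x^3 + 560x^2 + 288x + 40,
and factoring out 4 leaves 4(64x^4 + 128x^3 + 140x^2 + 72x + 10).

4(64x^4 + 128x^3 + 140x^2 + 72x + 10)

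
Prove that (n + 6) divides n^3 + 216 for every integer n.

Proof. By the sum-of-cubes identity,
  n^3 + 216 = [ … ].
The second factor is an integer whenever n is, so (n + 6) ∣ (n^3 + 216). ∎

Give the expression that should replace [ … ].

(n + 6)(n^2 - 6n + 36)

Polynomial division of n^3 + 216 by n + 6 leaves remainder 0 and quotient n^2 - 6n + 36.
Hence n^3 + 216 = (n + 6)(n^2 - 6n + 36).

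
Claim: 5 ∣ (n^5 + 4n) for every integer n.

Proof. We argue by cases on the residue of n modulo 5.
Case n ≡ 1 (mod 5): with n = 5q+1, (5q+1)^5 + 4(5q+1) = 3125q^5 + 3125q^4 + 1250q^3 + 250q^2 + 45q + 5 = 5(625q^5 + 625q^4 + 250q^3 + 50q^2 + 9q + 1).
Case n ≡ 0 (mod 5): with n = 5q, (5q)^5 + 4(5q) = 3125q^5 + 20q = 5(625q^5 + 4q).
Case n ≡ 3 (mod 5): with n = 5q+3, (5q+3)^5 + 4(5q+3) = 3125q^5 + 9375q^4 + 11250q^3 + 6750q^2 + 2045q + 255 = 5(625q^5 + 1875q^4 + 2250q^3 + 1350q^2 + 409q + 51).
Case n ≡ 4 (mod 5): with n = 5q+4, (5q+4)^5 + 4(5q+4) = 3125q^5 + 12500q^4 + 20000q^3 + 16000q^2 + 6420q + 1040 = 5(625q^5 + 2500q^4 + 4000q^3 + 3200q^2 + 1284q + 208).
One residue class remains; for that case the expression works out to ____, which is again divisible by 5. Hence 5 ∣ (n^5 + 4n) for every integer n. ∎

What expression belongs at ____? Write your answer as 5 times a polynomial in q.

5(625q^5 + 1250q^4 + 1000q^3 + 400q^2 + 84q + 8)

The residues treated are {1, 0, 3, 4}, so the missing case is n ≡ 2 (mod 5); write n = 5q+2.
Then (5q+2)^5 + 4(5q+2) = 3125q^5 + 6250q^4 + 5000q^3 + 2000q^2 + 420q + 40 = 5(625q^5 + 1250q^4 + 1000q^3 + 400q^2 + 84q + 8).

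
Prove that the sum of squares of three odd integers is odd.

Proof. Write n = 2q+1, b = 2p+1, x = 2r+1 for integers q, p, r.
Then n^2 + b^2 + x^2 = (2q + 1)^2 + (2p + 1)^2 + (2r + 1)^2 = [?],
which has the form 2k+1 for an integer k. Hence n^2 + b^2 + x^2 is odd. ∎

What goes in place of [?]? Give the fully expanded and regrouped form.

2(2p^2 + 2p + 2q^2 + 2q + 2r^2 + 2r + 1) + 1

Expanding: (2q + 1)^2 + (2p + 1)^2 + (2r + 1)^2 = 4p^2 + 4p + 4q^2 + 4q + 4r^2 + 4r + 3.
Every term except the constant is even, so this is 2(2p^2 + 2p + 2q^2 + 2q + 2r^2 + 2r + 1) + 1,
and 2p^2 + 2p + 2q^2 + 2q + 2r^2 + 2r + 1 ∈ ℤ gives the required form.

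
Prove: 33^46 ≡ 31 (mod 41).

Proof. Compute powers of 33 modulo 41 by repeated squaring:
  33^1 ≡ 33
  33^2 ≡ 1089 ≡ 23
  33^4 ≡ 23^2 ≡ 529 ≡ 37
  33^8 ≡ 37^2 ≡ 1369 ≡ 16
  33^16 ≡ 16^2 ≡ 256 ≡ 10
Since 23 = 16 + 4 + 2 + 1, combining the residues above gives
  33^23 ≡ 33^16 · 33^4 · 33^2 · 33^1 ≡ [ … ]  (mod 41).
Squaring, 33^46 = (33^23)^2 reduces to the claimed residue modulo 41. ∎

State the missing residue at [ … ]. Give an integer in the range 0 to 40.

Multiply the listed residues: 10 · 37 · 23 · 33 = 370 → 8510 → 280830.
Reducing modulo 41: 280830 = 6849·41 + 21, so 33^23 ≡ 21.

21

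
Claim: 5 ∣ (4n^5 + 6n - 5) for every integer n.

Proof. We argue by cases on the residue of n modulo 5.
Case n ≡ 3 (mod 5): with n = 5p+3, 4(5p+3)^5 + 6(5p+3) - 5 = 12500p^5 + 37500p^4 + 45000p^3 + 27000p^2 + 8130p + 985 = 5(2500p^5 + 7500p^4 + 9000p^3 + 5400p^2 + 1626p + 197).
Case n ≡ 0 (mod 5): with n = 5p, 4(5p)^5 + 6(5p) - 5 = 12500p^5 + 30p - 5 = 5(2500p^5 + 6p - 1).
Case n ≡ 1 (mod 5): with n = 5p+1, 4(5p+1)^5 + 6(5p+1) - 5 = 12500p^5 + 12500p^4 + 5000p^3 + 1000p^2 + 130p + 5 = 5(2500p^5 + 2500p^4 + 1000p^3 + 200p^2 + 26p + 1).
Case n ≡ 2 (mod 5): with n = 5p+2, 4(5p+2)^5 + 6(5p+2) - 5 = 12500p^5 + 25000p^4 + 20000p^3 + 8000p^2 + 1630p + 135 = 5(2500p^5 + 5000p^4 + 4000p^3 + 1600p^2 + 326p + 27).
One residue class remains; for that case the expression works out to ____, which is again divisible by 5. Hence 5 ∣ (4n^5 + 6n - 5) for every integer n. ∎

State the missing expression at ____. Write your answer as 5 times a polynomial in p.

5(2500p^5 + 10000p^4 + 16000p^3 + 12800p^2 + 5126p + 823)

The residues treated are {3, 0, 1, 2}, so the missing case is n ≡ 4 (mod 5); write n = 5p+4.
Then 4(5p+4)^5 + 6(5p+4) - 5 = 12500p^5 + 50000p^4 + 80000p^3 + 64000p^2 + 25630p + 4115 = 5(2500p^5 + 10000p^4 + 16000p^3 + 12800p^2 + 5126p + 823).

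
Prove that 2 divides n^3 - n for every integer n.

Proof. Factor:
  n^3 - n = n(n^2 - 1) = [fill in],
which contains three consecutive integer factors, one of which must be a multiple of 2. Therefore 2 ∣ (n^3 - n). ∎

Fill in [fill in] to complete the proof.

(n - 1)n(n + 1)

n(n^2 - 1) = n(n - 1)(n + 1) = (n - 1)n(n + 1).
These three factors are consecutive integers, so their product is divisible by 2.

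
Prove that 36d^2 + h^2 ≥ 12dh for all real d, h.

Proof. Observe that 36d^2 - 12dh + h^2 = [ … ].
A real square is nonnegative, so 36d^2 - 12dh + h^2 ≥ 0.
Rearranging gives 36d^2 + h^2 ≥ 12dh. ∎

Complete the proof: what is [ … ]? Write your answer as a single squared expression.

(6d - h)^2

The leading and trailing coefficients are 6^2 and 1^2, and 12 = 2·6·1, so the trinomial is (6d - h)^2.
Hence 36d^2 - 12dh + h^2 ≥ 0.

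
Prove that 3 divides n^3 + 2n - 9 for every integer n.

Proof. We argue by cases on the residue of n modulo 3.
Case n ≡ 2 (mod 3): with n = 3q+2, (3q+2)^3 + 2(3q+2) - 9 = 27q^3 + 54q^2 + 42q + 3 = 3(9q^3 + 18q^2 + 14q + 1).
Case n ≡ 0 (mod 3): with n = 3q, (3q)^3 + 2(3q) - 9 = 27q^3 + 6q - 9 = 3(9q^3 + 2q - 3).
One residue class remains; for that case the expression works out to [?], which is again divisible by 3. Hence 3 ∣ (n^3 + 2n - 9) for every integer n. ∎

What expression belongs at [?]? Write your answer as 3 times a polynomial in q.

Only n ≡ 1 (mod 3) is unaccounted for. Put n = 3q+1:
(3q+1)^3 + 2(3q+1) - 9 expands to 27q^3 + 27q^2 + 15q - 6,
and factoring out 3 leaves 3(9q^3 + 9q^2 + 5q - 2).

3(9q^3 + 9q^2 + 5q - 2)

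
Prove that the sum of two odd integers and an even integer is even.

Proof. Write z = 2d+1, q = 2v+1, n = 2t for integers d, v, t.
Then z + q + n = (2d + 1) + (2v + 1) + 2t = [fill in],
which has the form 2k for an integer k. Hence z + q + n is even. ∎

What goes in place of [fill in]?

2(d + t + v + 1)

Expanding: (2d + 1) + (2v + 1) + 2t = 2d + 2t + 2v + 2.
Every term is even; pulling out the factor of 2 gives 2(d + t + v + 1).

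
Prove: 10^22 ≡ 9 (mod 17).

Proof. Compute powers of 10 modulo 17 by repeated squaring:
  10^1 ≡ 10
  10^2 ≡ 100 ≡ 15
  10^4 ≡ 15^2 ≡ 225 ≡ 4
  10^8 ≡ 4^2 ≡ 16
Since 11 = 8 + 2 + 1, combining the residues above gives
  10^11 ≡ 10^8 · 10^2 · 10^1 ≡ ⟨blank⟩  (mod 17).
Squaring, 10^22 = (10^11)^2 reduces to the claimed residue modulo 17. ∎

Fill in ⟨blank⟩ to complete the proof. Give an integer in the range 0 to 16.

10^8 · 10^2 · 10^1 ≡ 16 · 15 · 10 = 2400.
2400 mod 17 = 3, so 10^11 ≡ 3 (mod 17).

3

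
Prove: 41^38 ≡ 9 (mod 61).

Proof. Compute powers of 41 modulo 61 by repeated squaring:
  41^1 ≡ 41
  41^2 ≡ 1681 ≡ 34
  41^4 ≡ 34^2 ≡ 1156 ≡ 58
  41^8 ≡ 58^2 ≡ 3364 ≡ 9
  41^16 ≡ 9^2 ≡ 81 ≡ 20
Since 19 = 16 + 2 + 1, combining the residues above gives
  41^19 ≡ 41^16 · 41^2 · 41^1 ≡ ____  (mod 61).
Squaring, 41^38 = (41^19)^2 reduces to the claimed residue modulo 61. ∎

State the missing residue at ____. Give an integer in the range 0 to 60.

3

Multiply the listed residues: 20 · 34 · 41 = 680 → 27880.
Reducing modulo 61: 27880 = 457·61 + 3, so 41^19 ≡ 3.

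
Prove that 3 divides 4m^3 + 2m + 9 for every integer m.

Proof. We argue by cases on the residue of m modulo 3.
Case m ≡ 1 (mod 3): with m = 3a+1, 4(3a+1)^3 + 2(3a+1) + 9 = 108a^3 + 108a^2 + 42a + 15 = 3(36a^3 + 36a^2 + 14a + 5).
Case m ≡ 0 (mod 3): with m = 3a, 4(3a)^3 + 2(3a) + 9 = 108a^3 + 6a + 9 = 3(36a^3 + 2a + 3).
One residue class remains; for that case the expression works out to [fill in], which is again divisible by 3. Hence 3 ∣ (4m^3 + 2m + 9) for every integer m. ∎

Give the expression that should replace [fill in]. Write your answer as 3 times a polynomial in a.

Only m ≡ 2 (mod 3) is unaccounted for. Put m = 3a+2:
4(3a+2)^3 + 2(3a+2) + 9 expands to 108a^3 + 216a^2 + 150a + 45,
and factoring out 3 leaves 3(36a^3 + 72a^2 + 50a + 15).

3(36a^3 + 72a^2 + 50a + 15)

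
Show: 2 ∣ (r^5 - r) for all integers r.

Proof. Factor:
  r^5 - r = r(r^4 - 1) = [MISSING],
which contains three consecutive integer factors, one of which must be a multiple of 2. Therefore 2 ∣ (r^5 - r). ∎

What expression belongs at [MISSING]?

(r - 1)r(r + 1)(r^2 + 1)

r^4 - 1 = (r^2 - 1)(r^2 + 1), and r^2 - 1 = (r-1)(r+1).
So r(r^4 - 1) = (r - 1)r(r + 1)(r^2 + 1).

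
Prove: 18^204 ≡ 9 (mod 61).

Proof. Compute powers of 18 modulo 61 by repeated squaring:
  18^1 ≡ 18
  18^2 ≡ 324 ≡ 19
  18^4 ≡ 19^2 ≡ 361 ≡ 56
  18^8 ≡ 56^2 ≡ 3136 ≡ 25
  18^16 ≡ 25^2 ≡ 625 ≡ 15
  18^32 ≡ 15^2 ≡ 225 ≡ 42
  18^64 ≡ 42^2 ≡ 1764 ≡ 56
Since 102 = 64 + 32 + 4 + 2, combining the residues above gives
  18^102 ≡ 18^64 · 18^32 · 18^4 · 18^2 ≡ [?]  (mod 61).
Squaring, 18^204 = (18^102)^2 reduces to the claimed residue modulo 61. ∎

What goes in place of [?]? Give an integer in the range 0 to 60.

Multiply the listed residues: 56 · 42 · 56 · 19 = 2352 → 131712 → 2502528.
Reducing modulo 61: 2502528 = 41025·61 + 3, so 18^102 ≡ 3.

3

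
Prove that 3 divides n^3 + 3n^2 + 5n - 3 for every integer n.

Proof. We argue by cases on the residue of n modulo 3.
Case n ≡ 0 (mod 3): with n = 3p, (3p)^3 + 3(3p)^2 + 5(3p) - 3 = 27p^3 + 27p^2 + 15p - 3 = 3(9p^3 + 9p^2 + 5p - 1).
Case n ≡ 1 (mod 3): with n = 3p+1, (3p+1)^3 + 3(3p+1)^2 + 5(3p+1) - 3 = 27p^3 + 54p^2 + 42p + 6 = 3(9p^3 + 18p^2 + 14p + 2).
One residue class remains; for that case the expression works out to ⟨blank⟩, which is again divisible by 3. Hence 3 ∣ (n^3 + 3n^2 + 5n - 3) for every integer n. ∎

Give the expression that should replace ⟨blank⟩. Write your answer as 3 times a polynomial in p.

The residues treated are {0, 1}, so the missing case is n ≡ 2 (mod 3); write n = 3p+2.
Then (3p+2)^3 + 3(3p+2)^2 + 5(3p+2) - 3 = 27p^3 + 81p^2 + 87p + 27 = 3(9p^3 + 27p^2 + 29p + 9).

3(9p^3 + 27p^2 + 29p + 9)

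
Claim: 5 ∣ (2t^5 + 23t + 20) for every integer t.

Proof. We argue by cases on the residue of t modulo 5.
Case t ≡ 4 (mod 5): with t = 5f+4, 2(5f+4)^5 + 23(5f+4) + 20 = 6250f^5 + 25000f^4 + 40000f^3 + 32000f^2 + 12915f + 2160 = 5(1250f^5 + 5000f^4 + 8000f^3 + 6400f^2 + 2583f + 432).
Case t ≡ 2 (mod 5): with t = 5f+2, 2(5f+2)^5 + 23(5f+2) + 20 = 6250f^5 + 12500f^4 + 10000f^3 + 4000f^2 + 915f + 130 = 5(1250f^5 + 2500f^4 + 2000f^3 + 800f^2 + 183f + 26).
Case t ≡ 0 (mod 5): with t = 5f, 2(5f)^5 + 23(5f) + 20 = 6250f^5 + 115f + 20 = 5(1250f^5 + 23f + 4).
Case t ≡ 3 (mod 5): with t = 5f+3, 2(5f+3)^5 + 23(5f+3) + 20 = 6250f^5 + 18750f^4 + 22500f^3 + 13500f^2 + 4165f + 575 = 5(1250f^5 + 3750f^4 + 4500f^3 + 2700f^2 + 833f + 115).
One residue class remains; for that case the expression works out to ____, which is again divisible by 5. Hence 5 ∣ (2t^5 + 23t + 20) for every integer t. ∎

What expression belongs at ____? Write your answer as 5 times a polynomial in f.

5(1250f^5 + 1250f^4 + 500f^3 + 100f^2 + 33f + 9)

The residues treated are {4, 2, 0, 3}, so the missing case is t ≡ 1 (mod 5); write t = 5f+1.
Then 2(5f+1)^5 + 23(5f+1) + 20 = 6250f^5 + 6250f^4 + 2500f^3 + 500f^2 + 165f + 45 = 5(1250f^5 + 1250f^4 + 500f^3 + 100f^2 + 33f + 9).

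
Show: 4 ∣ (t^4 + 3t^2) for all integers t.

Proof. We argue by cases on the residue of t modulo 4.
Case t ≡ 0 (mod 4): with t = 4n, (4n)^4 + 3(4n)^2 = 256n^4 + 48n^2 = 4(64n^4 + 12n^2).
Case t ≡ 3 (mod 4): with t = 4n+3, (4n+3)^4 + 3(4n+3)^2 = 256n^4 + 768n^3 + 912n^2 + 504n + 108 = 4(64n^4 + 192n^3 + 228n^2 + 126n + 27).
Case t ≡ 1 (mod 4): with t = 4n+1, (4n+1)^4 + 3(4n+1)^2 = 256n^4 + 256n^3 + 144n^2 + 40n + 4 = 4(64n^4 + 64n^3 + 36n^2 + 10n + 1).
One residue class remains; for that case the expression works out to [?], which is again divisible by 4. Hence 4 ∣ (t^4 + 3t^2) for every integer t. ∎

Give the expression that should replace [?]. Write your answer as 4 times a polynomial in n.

The residues treated are {0, 3, 1}, so the missing case is t ≡ 2 (mod 4); write t = 4n+2.
Then (4n+2)^4 + 3(4n+2)^2 = 256n^4 + 512n^3 + 432n^2 + 176n + 28 = 4(64n^4 + 128n^3 + 108n^2 + 44n + 7).

4(64n^4 + 128n^3 + 108n^2 + 44n + 7)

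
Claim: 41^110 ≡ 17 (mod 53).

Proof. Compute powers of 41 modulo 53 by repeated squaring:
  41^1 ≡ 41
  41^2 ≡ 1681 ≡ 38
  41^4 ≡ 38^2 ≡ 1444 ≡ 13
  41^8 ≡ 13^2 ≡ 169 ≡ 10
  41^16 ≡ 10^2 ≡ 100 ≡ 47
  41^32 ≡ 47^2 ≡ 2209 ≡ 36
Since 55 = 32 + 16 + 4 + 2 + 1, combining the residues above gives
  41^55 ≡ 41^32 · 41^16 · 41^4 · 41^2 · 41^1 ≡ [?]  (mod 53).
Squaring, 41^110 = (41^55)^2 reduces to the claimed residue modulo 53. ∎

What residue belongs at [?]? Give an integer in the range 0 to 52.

Multiply the listed residues: 36 · 47 · 13 · 38 · 41 = 1692 → 21996 → 835848 → 34269768.
Reducing modulo 53: 34269768 = 646599·53 + 21, so 41^55 ≡ 21.

21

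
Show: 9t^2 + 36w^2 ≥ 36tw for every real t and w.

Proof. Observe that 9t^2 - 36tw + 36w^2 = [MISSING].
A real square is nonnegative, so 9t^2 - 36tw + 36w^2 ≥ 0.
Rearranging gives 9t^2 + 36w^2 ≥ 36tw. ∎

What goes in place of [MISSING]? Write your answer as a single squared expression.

(3t - 6w)^2

9t^2 - 36tw + 36w^2 is a perfect-square trinomial: the outer terms are (3t)^2 and (6w)^2, and the cross term is -2·3t·6w.
So 9t^2 - 36tw + 36w^2 = (3t - 6w)^2 ≥ 0.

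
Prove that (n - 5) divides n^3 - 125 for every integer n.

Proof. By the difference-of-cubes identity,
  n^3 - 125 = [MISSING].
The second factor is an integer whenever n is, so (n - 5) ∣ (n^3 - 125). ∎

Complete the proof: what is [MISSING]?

(n - 5)(n^2 + 5n + 25)

a^3 - b^3 = (a - b)(a^2 + ab + b^2). With a = n, b = 5:
n^3 - 125 = (n - 5)(n^2 + 5n + 25).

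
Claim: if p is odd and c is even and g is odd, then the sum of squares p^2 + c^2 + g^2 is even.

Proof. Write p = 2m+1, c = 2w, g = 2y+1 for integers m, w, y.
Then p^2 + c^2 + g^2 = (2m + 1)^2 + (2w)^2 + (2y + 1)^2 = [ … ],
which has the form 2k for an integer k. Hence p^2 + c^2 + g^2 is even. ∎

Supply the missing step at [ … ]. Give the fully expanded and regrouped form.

(2m + 1)^2 + (2w)^2 + (2y + 1)^2 = 4m^2 + 4m + 4w^2 + 4y^2 + 4y + 2
= 2(2m^2 + 2m + 2w^2 + 2y^2 + 2y + 1).
Since 2m^2 + 2m + 2w^2 + 2y^2 + 2y + 1 is an integer, the sum of squares is of the form 2k for an integer k.

2(2m^2 + 2m + 2w^2 + 2y^2 + 2y + 1)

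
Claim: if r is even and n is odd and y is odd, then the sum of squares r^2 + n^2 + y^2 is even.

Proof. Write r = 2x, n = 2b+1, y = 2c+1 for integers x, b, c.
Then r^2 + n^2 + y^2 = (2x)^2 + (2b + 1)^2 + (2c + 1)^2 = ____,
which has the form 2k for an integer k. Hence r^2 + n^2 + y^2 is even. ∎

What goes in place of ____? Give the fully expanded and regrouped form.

2(2b^2 + 2b + 2c^2 + 2c + 2x^2 + 1)

Expanding: (2x)^2 + (2b + 1)^2 + (2c + 1)^2 = 4b^2 + 4b + 4c^2 + 4c + 4x^2 + 2.
Every term is even; pulling out the factor of 2 gives 2(2b^2 + 2b + 2c^2 + 2c + 2x^2 + 1).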